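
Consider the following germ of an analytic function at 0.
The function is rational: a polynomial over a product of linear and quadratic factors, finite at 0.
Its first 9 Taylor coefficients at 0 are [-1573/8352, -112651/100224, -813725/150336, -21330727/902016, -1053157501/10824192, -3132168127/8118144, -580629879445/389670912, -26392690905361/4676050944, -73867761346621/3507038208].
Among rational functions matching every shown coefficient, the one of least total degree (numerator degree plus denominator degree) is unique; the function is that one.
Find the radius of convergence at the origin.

The radius of convergence is -5/11 + (1/11)*sqrt(69).

No rational of total degree below 7 reproduces all 9 coefficients; solving the [1/6] Pade equations on them gives f(γ) = (-7*γ/6 - 26/29)/((γ + 6)**2*(γ**2 + 10*γ/11 - 4/11)**2), whose expansion matches every shown term.
Denominator factor (γ + 6)^2: pole of order 2 at -6, modulus 6.
Denominator factor (γ**2 + 10*γ/11 - 4/11)^2: discriminant 276/121, real irrational roots -5/11 + (1/11)*sqrt(69) and -5/11 - (1/11)*sqrt(69); poles of order 2, moduli -5/11 + (1/11)*sqrt(69) and 5/11 + (1/11)*sqrt(69).
The radius of convergence is the smallest modulus among the singular points: -5/11 + (1/11)*sqrt(69).


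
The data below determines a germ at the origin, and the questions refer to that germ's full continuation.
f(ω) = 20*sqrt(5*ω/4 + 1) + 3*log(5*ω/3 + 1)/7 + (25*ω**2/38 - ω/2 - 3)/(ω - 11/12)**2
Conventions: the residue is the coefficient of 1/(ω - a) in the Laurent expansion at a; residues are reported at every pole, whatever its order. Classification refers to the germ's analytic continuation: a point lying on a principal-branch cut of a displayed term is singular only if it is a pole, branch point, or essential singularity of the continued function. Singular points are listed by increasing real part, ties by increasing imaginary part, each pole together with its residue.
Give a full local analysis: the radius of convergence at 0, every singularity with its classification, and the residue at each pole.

Denominator factor (ω - 11/12)^2: pole of order 2 at 11/12, modulus 11/12.
Branch term (3/7)*log(1 - ω/(-3/5)): its argument vanishes at ω = -3/5, a logarithmic branch point, modulus 3/5.
Branch term (20)*sqrt(1 - ω/(-4/5)): its argument vanishes at ω = -4/5, a square-root branch point, modulus 4/5.
The radius of convergence is the smallest modulus among the singular points: 3/5.
The branch terms are analytic at 11/12 and contribute nothing to the residue; only the rational part matters.
At the order-2 pole 11/12 set g(ω) = (ω - (11/12))^2*(rational part) = 25*ω**2/38 - ω/2 - 3.
Order-2 pole: residue = g'(a); g'(11/12) = 161/228, so the residue is 161/228.
List the singular points by increasing real part (a conjugate pair: the negative imaginary part first).

Radius of convergence at 0: 3/5.
At -4/5: an algebraic (square-root) branch point.
At -3/5: a logarithmic branch point.
At 11/12: a pole of order 2; residue 161/228.


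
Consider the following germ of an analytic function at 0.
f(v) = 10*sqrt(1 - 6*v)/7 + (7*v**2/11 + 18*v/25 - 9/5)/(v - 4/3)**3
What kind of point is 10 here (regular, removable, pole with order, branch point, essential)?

The point is a regular point.

Denominator factors: v - 4/3 = 26/3 at v = 10 — none vanishes.
Branch term sqrt(1 - v/(1/6)): argument at 10 is -59, nonzero, so 10 is not its branch point (a point on a principal cut is still regular for the continued germ).
So the germ continues analytically to 10.


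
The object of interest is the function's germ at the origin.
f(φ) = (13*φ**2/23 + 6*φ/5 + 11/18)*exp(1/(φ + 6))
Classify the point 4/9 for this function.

The point is a regular point.

There is no denominator, hence no pole anywhere.
The essential point of exp(1/(φ - (-6))) is -6, not 4/9.
So the germ continues analytically to 4/9.


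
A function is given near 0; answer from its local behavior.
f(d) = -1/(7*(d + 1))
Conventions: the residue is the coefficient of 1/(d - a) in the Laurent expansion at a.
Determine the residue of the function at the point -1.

The residue is -1/7.

At the order-1 pole -1 set g(d) = (d - (-1))*f(d) = -1/7.
Simple pole: residue = g(a) at a = -1, which is -1/7.


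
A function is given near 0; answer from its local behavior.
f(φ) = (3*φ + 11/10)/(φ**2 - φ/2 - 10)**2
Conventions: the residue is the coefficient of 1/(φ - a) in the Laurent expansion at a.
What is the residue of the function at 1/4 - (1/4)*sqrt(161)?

The residue is (148/129605)*sqrt(161).

The factor φ**2 - φ/2 - 10 splits as (φ - a)(φ - a') with a = 1/4 - (1/4)*sqrt(161), a' = 1/4 + (1/4)*sqrt(161). At the order-2 pole a set g(φ) = (φ - a)^2*f(φ) = [3*φ + 11/10] / (φ - a')^2.
Order-2 pole: residue = g'(a); g'(1/4 - (1/4)*sqrt(161)) = (148/129605)*sqrt(161), so the residue is (148/129605)*sqrt(161).


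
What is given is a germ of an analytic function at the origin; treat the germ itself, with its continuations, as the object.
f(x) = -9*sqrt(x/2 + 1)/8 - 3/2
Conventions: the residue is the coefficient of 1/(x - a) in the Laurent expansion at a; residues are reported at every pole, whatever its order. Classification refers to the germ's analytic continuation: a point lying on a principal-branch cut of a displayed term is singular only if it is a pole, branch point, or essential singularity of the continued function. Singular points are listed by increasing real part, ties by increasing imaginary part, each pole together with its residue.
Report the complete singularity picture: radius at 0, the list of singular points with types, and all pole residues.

Branch term (-9/8)*sqrt(1 - x/(-2)): its argument vanishes at x = -2, a square-root branch point, modulus 2.
The radius of convergence is the smallest modulus among the singular points: 2.

Radius of convergence at 0: 2.
At -2: an algebraic (square-root) branch point.


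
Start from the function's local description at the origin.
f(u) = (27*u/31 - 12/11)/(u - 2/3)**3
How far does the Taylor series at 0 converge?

The radius of convergence is 2/3.

Denominator factor (u - 2/3)^3: pole of order 3 at 2/3, modulus 2/3.
The radius of convergence is the smallest modulus among the singular points: 2/3.


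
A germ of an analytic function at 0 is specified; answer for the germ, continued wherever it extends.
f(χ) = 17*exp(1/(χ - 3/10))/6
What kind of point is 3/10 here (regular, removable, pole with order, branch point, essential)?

The point is an essential singularity.

The exponent 1/(χ - (3/10)) has a pole at 3/10, so exp(1/(χ - (3/10))) takes every nonzero value near it: an essential singularity (not a pole of any order).


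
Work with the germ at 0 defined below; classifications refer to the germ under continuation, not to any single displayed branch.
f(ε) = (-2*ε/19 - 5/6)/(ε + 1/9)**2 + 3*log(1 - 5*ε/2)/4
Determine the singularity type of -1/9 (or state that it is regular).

The point is a pole of order 2.

The denominator factor ε + 1/9 vanishes at -1/9 and appears to the power 2; the numerator there equals -281/342, nonzero, and no other factor vanishes.
The branch terms are analytic at this point.
Hence a pole whose order is the multiplicity, 2.


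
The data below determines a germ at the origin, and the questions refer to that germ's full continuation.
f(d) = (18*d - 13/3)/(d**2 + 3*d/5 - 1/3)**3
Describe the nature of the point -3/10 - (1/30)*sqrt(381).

The denominator factor d**2 + 3*d/5 - 1/3 vanishes at -3/10 - (1/30)*sqrt(381) and appears to the power 3; the numerator there equals -146/15 - (3/5)*sqrt(381), nonzero, and no other factor vanishes.
Hence a pole whose order is the multiplicity, 3.

The point is a pole of order 3.


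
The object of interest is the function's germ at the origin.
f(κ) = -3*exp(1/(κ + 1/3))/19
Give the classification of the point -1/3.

The exponent 1/(κ - (-1/3)) has a pole at -1/3, so exp(1/(κ - (-1/3))) takes every nonzero value near it: an essential singularity (not a pole of any order).

The point is an essential singularity.


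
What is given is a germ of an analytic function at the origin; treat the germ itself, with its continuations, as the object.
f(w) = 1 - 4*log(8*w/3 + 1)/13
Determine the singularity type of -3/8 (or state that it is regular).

The point is a logarithmic branch point.

The term (-4/13)*log(1 - w/(-3/8)) has argument 1 - -3/8/(-3/8) = 0 at -3/8: a logarithmic (infinitely-sheeted) branch point; the remaining terms are analytic or single-valued there.


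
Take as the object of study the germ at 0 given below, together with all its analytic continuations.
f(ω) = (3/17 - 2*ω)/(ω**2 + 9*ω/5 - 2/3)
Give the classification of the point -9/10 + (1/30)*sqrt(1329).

The point is a pole of order 1.

The denominator factor ω**2 + 9*ω/5 - 2/3 vanishes at -9/10 + (1/30)*sqrt(1329) and appears to the power 1; the numerator there equals 168/85 - (1/15)*sqrt(1329), nonzero, and no other factor vanishes.
Hence a pole whose order is the multiplicity, 1.


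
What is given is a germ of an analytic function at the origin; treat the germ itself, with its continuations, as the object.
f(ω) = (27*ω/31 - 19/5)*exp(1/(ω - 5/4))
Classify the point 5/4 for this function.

The exponent 1/(ω - (5/4)) has a pole at 5/4, so exp(1/(ω - (5/4))) takes every nonzero value near it: an essential singularity (not a pole of any order).

The point is an essential singularity.


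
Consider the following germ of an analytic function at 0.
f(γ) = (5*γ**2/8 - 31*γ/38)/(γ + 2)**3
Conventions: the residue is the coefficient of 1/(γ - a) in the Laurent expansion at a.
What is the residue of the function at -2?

The residue is 5/8.

At the order-3 pole -2 set g(γ) = (γ - (-2))^3*f(γ) = 5*γ**2/8 - 31*γ/38.
Order-3 pole: residue = g''(a)/2; g''(-2) = 5/4, so the residue is 5/8.


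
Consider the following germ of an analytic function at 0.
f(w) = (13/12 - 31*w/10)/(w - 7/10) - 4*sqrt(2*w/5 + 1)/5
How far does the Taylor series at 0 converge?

Denominator factor (w - 7/10): pole of order 1 at 7/10, modulus 7/10.
Branch term (-4/5)*sqrt(1 - w/(-5/2)): its argument vanishes at w = -5/2, a square-root branch point, modulus 5/2.
The radius of convergence is the smallest modulus among the singular points: 7/10.

The radius of convergence is 7/10.


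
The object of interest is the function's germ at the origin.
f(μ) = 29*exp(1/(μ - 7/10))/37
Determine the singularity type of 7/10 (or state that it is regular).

The point is an essential singularity.

The exponent 1/(μ - (7/10)) has a pole at 7/10, so exp(1/(μ - (7/10))) takes every nonzero value near it: an essential singularity (not a pole of any order).


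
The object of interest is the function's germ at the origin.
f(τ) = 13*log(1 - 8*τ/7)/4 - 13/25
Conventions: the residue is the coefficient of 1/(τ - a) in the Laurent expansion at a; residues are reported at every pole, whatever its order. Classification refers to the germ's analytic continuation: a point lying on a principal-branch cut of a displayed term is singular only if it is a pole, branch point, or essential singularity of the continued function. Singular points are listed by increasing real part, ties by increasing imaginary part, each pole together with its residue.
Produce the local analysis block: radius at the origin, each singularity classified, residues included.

Radius of convergence at 0: 7/8.
At 7/8: a logarithmic branch point.

Branch term (13/4)*log(1 - τ/(7/8)): its argument vanishes at τ = 7/8, a logarithmic branch point, modulus 7/8.
The radius of convergence is the smallest modulus among the singular points: 7/8.


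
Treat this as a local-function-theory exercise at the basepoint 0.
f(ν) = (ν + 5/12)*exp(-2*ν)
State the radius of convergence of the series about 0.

The factor exp(-2*ν) is entire and contributes no finite singular point.
The polynomial part has no poles.
No finite singular points: the Taylor series at 0 converges everywhere.

The radius of convergence is infinite.


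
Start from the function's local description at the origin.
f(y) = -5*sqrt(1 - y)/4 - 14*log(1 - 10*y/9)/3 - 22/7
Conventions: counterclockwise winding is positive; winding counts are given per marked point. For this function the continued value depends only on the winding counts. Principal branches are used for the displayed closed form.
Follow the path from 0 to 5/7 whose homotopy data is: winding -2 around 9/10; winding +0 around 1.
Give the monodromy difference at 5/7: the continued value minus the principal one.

The rational part is single-valued and drops out of the difference; each branch term changes only by its own monodromy.
(-5/4)*sqrt(1 - y/(1)): winding +0 is even, the square root returns to the same sheet, contribution 0.
(-14/3)*log(1 - y/(9/10)): each positive loop around 9/10 adds 2*pi*i to the log, so winding -2 contributes (-14/3)*(-2)*2*pi*i = (56/3)*pi*i.
Summing the contributions at y = 5/7 gives (56/3)*pi*i.

Continued minus principal equals (56/3)*pi*i.


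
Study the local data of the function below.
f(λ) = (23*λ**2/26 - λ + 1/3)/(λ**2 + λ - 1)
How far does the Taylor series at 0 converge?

The radius of convergence is -1/2 + (1/2)*sqrt(5).

Denominator factor (λ**2 + λ - 1): discriminant 5, real irrational roots -1/2 + (1/2)*sqrt(5) and -1/2 - (1/2)*sqrt(5); poles of order 1, moduli -1/2 + (1/2)*sqrt(5) and 1/2 + (1/2)*sqrt(5).
The radius of convergence is the smallest modulus among the singular points: -1/2 + (1/2)*sqrt(5).


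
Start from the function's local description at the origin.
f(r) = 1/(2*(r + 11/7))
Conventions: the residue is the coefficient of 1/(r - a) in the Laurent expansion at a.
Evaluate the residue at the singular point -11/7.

The residue is 1/2.

At the order-1 pole -11/7 set g(r) = (r - (-11/7))*f(r) = 1/2.
Simple pole: residue = g(a) at a = -11/7, which is 1/2.


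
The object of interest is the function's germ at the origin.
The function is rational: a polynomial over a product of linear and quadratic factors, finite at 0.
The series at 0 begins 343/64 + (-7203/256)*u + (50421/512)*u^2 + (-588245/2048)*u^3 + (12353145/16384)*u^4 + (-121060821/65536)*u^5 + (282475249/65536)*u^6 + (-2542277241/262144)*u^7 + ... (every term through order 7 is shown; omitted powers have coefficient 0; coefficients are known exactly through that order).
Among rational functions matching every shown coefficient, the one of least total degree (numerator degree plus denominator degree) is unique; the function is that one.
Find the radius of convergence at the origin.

The radius of convergence is 4/7.

No rational of total degree below 3 reproduces all 8 coefficients; solving the [0/3] Pade equations on them gives f(u) = (u + 4/7)**(-3), whose expansion matches every shown term.
Denominator factor (u + 4/7)^3: pole of order 3 at -4/7, modulus 4/7.
The radius of convergence is the smallest modulus among the singular points: 4/7.


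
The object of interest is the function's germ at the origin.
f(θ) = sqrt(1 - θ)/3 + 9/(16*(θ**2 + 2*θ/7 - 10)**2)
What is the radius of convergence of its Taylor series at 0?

Denominator factor (θ**2 + 2*θ/7 - 10)^2: discriminant 1964/49, real irrational roots -1/7 + (1/7)*sqrt(491) and -1/7 - (1/7)*sqrt(491); poles of order 2, moduli -1/7 + (1/7)*sqrt(491) and 1/7 + (1/7)*sqrt(491).
Branch term (1/3)*sqrt(1 - θ/(1)): its argument vanishes at θ = 1, a square-root branch point, modulus 1.
The radius of convergence is the smallest modulus among the singular points: 1.

The radius of convergence is 1.


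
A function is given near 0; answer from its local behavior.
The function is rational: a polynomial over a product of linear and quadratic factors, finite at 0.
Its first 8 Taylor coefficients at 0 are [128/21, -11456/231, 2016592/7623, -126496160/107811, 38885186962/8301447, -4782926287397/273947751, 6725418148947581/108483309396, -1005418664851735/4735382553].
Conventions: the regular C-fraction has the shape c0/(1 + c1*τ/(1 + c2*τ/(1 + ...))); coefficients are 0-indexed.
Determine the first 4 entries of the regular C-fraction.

Taylor coefficients (read off): a_0 = 128/21, a_1 = -11456/231, a_2 = 2016592/7623, a_3 = -126496160/107811.
c0 = a_0 = 128/21. Peel one level at a time: if S = 1 + c*τ/S' with S'(0) = 1, then c is the τ-coefficient of S and S' = c*τ/(S - 1).
S_1 = c0/f = 1 + (179/22)*τ + (6019/264)*τ^2 + ...; c1 = 179/22.
S_2 = c1*τ/(S_1 - 1) = 1 + (-6019/2148)*τ + (66372347/13841712)*τ^2 + ...; c2 = -6019/2148.
S_3 = c2*τ/(S_2 - 1) = 1 + (66372347/38786436)*τ + ...; c3 = 66372347/38786436.

The regular C-fraction coefficients are [128/21, 179/22, -6019/2148, 66372347/38786436].


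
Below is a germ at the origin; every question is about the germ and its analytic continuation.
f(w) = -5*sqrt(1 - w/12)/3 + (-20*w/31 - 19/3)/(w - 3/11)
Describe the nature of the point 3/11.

The denominator factor w - 3/11 vanishes at 3/11 and appears to the power 1; the numerator there equals -6659/1023, nonzero, and no other factor vanishes.
The branch terms are analytic at this point.
Hence a pole whose order is the multiplicity, 1.

The point is a pole of order 1.


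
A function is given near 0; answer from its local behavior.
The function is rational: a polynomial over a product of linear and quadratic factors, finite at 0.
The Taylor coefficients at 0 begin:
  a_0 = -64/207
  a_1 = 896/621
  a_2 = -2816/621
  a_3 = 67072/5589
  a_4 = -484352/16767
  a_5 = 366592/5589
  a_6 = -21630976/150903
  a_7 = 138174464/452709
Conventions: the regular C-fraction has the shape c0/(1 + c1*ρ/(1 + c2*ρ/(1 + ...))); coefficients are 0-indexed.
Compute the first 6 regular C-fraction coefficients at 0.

The regular C-fraction coefficients are [-64/207, 14/3, -32/21, 43/42, -21/86, 32/43].

Taylor coefficients (read off): a_0 = -64/207, a_1 = 896/621, a_2 = -2816/621, a_3 = 67072/5589, a_4 = -484352/16767, a_5 = 366592/5589.
c0 = a_0 = -64/207. Peel one level at a time: if S = 1 + c*ρ/S' with S'(0) = 1, then c is the ρ-coefficient of S and S' = c*ρ/(S - 1).
S_1 = c0/f = 1 + (14/3)*ρ + (64/9)*ρ^2 + ...; c1 = 14/3.
S_2 = c1*ρ/(S_1 - 1) = 1 + (-32/21)*ρ + (688/441)*ρ^2 + ...; c2 = -32/21.
S_3 = c2*ρ/(S_2 - 1) = 1 + (43/42)*ρ + (1/4)*ρ^2 + ...; c3 = 43/42.
S_4 = c3*ρ/(S_3 - 1) = 1 + (-21/86)*ρ + (336/1849)*ρ^2 + ...; c4 = -21/86.
S_5 = c4*ρ/(S_4 - 1) = 1 + (32/43)*ρ + ...; c5 = 32/43.


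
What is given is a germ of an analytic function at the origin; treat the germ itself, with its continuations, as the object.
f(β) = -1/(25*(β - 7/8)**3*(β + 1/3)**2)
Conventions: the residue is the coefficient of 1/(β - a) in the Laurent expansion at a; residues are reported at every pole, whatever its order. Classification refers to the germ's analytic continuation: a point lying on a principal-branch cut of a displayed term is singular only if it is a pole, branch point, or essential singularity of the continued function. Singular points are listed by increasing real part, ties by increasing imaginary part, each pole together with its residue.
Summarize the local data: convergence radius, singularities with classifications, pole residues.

Radius of convergence at 0: 1/3.
At -1/3: a pole of order 2; residue 995328/17682025.
At 7/8: a pole of order 3; residue -995328/17682025.

Denominator factor (β - 7/8)^3: pole of order 3 at 7/8, modulus 7/8.
Denominator factor (β + 1/3)^2: pole of order 2 at -1/3, modulus 1/3.
The radius of convergence is the smallest modulus among the singular points: 1/3.
At the order-2 pole -1/3 set g(β) = (β - (-1/3))^2*f(β) = -1/(25*(β - 7/8)**3).
Order-2 pole: residue = g'(a); g'(-1/3) = 995328/17682025, so the residue is 995328/17682025.
At the order-3 pole 7/8 set g(β) = (β - (7/8))^3*f(β) = -1/(25*(β + 1/3)**2).
Order-3 pole: residue = g''(a)/2; g''(7/8) = -1990656/17682025, so the residue is -995328/17682025.
List the singular points by increasing real part (a conjugate pair: the negative imaginary part first).


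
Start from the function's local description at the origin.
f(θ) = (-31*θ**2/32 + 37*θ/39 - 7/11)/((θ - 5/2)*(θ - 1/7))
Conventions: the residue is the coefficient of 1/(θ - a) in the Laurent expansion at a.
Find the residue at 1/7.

At the order-1 pole 1/7 set g(θ) = (θ - (1/7))*f(θ) = (-31*θ**2/32 + 37*θ/39 - 7/11)/(θ - 5/2).
Simple pole: residue = g(a) at a = 1/7, which is 350195/1585584.

The residue is 350195/1585584.


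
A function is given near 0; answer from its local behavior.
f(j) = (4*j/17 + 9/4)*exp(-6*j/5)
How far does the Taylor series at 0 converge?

The factor exp(-6*j/5) is entire and contributes no finite singular point.
The polynomial part has no poles.
No finite singular points: the Taylor series at 0 converges everywhere.

The radius of convergence is infinite.


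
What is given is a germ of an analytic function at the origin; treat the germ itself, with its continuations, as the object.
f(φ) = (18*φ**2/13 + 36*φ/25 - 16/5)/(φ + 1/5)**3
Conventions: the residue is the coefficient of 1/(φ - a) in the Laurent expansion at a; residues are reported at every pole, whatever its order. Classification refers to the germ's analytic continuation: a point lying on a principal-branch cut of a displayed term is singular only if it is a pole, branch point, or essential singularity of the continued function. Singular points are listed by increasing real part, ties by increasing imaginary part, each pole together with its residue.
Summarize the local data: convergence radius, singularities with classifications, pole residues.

Denominator factor (φ + 1/5)^3: pole of order 3 at -1/5, modulus 1/5.
The radius of convergence is the smallest modulus among the singular points: 1/5.
At the order-3 pole -1/5 set g(φ) = (φ - (-1/5))^3*f(φ) = 18*φ**2/13 + 36*φ/25 - 16/5.
Order-3 pole: residue = g''(a)/2; g''(-1/5) = 36/13, so the residue is 18/13.

Radius of convergence at 0: 1/5.
At -1/5: a pole of order 3; residue 18/13.


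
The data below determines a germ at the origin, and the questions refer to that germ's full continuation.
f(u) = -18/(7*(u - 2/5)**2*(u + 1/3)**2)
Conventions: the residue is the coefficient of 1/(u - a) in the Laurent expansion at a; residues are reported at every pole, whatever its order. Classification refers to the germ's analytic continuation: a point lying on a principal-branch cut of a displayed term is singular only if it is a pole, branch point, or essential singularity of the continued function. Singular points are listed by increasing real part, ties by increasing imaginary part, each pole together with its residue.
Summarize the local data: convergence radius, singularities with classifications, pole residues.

Denominator factor (u - 2/5)^2: pole of order 2 at 2/5, modulus 2/5.
Denominator factor (u + 1/3)^2: pole of order 2 at -1/3, modulus 1/3.
The radius of convergence is the smallest modulus among the singular points: 1/3.
At the order-2 pole -1/3 set g(u) = (u - (-1/3))^2*f(u) = -18/(7*(u - 2/5)**2).
Order-2 pole: residue = g'(a); g'(-1/3) = -121500/9317, so the residue is -121500/9317.
At the order-2 pole 2/5 set g(u) = (u - (2/5))^2*f(u) = -18/(7*(u + 1/3)**2).
Order-2 pole: residue = g'(a); g'(2/5) = 121500/9317, so the residue is 121500/9317.
List the singular points by increasing real part (a conjugate pair: the negative imaginary part first).

Radius of convergence at 0: 1/3.
At -1/3: a pole of order 2; residue -121500/9317.
At 2/5: a pole of order 2; residue 121500/9317.


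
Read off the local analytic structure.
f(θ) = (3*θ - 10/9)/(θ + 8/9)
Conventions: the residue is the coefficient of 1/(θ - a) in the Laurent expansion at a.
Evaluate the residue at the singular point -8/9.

The residue is -34/9.

At the order-1 pole -8/9 set g(θ) = (θ - (-8/9))*f(θ) = 3*θ - 10/9.
Simple pole: residue = g(a) at a = -8/9, which is -34/9.


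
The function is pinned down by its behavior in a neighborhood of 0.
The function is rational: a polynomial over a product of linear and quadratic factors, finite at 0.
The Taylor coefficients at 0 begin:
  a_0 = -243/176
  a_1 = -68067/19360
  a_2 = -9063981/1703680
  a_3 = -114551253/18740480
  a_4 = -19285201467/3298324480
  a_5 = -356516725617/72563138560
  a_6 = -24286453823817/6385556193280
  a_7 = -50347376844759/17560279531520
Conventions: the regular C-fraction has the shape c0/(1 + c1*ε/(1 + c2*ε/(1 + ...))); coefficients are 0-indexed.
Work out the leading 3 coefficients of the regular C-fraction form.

Taylor coefficients (read off): a_0 = -243/176, a_1 = -68067/19360, a_2 = -9063981/1703680.
c0 = a_0 = -243/176. Peel one level at a time: if S = 1 + c*ε/S' with S'(0) = 1, then c is the ε-coefficient of S and S' = c*ε/(S - 1).
S_1 = c0/f = 1 + (-2521/990)*ε + (85249/32400)*ε^2 + ...; c1 = -2521/990.
S_2 = c1*ε/(S_1 - 1) = 1 + (937739/907560)*ε + ...; c2 = 937739/907560.

The regular C-fraction coefficients are [-243/176, -2521/990, 937739/907560].


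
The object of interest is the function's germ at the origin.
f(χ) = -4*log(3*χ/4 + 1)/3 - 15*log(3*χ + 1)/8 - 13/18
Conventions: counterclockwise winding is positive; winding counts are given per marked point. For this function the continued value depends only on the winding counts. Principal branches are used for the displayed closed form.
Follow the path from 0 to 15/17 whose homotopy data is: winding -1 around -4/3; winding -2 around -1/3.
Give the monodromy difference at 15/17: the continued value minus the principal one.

The rational part is single-valued and drops out of the difference; each branch term changes only by its own monodromy.
(-4/3)*log(1 - χ/(-4/3)): each positive loop around -4/3 adds 2*pi*i to the log, so winding -1 contributes (-4/3)*(-1)*2*pi*i = (8/3)*pi*i.
(-15/8)*log(1 - χ/(-1/3)): each positive loop around -1/3 adds 2*pi*i to the log, so winding -2 contributes (-15/8)*(-2)*2*pi*i = (15/2)*pi*i.
Summing the contributions at χ = 15/17 gives (61/6)*pi*i.

Continued minus principal equals (61/6)*pi*i.


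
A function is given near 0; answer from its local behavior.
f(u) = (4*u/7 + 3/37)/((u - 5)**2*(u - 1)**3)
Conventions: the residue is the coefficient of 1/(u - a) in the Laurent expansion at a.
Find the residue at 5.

At the order-2 pole 5 set g(u) = (u - (5))^2*f(u) = (4*u/7 + 3/37)/(u - 1)**3.
Order-2 pole: residue = g'(a); g'(5) = -1691/66304, so the residue is -1691/66304.

The residue is -1691/66304.


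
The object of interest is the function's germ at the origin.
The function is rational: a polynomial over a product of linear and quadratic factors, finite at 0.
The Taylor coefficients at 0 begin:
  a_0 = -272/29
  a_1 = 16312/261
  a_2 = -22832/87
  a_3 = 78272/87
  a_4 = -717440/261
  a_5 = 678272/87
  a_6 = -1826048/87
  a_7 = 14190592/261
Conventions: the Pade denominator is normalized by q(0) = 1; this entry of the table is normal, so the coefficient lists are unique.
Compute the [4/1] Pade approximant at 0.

The Pade approximant has numerator coefficients [-272/29, 52512904/1462905, -41536072/487635, 75754256/487635, -288381248/1462905]; denominator coefficients [1, 15897/5605].

Taylor coefficients needed (read off): a_0 = -272/29, a_1 = 16312/261, a_2 = -22832/87, a_3 = 78272/87, a_4 = -717440/261, a_5 = 678272/87.
Write the denominator as Q(η) = 1 + q1*η. Requiring Q*f - P = O(η^6) with deg P <= 4 kills the coefficients of η^5..η^5 in Q*f:
  η^5: a_5 + q1*a_4 = 0, i.e. 678272/87 + (-717440/261)*q1 = 0.
Solving this linear system: q1 = 15897/5605.
The numerator is Q*f truncated at degree 4: P0 = a_0 = -272/29; P1 = a_1 + q1*a_0 = 52512904/1462905; P2 = a_2 + q1*a_1 = -41536072/487635; P3 = a_3 + q1*a_2 = 75754256/487635; P4 = a_4 + q1*a_3 = -288381248/1462905.


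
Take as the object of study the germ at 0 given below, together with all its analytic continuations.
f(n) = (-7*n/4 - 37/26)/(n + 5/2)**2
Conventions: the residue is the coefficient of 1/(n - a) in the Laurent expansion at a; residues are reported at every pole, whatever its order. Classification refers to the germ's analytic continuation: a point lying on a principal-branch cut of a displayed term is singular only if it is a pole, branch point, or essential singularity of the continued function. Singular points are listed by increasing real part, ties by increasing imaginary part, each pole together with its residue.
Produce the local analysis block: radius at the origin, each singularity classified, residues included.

Radius of convergence at 0: 5/2.
At -5/2: a pole of order 2; residue -7/4.

Denominator factor (n + 5/2)^2: pole of order 2 at -5/2, modulus 5/2.
The radius of convergence is the smallest modulus among the singular points: 5/2.
At the order-2 pole -5/2 set g(n) = (n - (-5/2))^2*f(n) = -7*n/4 - 37/26.
Order-2 pole: residue = g'(a); g'(-5/2) = -7/4, so the residue is -7/4.


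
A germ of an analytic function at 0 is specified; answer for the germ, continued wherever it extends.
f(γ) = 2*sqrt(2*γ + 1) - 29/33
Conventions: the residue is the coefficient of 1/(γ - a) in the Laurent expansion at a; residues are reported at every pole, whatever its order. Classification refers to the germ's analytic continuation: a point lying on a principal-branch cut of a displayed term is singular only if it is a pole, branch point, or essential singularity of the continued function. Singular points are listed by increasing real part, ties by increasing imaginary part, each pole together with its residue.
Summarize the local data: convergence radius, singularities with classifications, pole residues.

Branch term (2)*sqrt(1 - γ/(-1/2)): its argument vanishes at γ = -1/2, a square-root branch point, modulus 1/2.
The radius of convergence is the smallest modulus among the singular points: 1/2.

Radius of convergence at 0: 1/2.
At -1/2: an algebraic (square-root) branch point.


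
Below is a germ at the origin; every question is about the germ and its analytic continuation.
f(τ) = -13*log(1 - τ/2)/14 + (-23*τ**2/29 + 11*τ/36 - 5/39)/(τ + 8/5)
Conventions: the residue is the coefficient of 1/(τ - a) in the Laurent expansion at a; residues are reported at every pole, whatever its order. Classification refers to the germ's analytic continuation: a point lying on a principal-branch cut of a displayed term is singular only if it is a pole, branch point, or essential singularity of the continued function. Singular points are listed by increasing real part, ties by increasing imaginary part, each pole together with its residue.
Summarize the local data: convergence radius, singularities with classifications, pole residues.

Radius of convergence at 0: 8/5.
At -8/5: a pole of order 1; residue -224569/84825.
At 2: a logarithmic branch point.

Denominator factor (τ + 8/5): pole of order 1 at -8/5, modulus 8/5.
Branch term (-13/14)*log(1 - τ/(2)): its argument vanishes at τ = 2, a logarithmic branch point, modulus 2.
The radius of convergence is the smallest modulus among the singular points: 8/5.
The branch term is analytic at -8/5 and contributes nothing to the residue; only the rational part matters.
At the order-1 pole -8/5 set g(τ) = (τ - (-8/5))*(rational part) = -23*τ**2/29 + 11*τ/36 - 5/39.
Simple pole: residue = g(a) at a = -8/5, which is -224569/84825.
List the singular points by increasing real part (a conjugate pair: the negative imaginary part first).


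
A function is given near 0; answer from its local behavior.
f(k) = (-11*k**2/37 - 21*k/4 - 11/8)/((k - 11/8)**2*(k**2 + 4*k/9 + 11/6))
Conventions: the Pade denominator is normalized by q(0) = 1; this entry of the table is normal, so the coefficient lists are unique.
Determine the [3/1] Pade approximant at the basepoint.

Taylor coefficients needed (expand at 0): a_0 = -48/121, a_1 = -2656/1331, a_2 = -3604960/1625151, a_3 = -81107776/53629983, a_4 = -69117760/47832147.
Write the denominator as Q(k) = 1 + q1*k. Requiring Q*f - P = O(k^5) with deg P <= 3 kills the coefficients of k^4..k^4 in Q*f:
  k^4: a_4 + q1*a_3 = 0, i.e. -69117760/47832147 + (-81107776/53629983)*q1 = 0.
Solving this linear system: q1 = -39958705/41821197.
The numerator is Q*f truncated at degree 3: P0 = a_0 = -48/121; P1 = a_1 + q1*a_0 = -2726633424/1686788279; P2 = a_2 + q1*a_1 = -213925464960/686522829553; P3 = a_3 + q1*a_2 = 416776956384/686522829553.

The Pade approximant has numerator coefficients [-48/121, -2726633424/1686788279, -213925464960/686522829553, 416776956384/686522829553]; denominator coefficients [1, -39958705/41821197].


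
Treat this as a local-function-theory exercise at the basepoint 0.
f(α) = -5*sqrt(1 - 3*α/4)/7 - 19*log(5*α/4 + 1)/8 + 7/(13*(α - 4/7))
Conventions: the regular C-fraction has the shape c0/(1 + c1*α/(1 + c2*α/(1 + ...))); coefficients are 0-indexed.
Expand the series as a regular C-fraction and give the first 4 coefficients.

The regular C-fraction coefficients are [-603/364, -12667/4824, 73342295/30552804, 139213952931/228683532496].

Taylor coefficients (expand at 0): a_0 = -603/364, a_1 = -12667/2912, a_2 = -22833/23296, a_3 = -1838773/279552.
c0 = a_0 = -603/364. Peel one level at a time: if S = 1 + c*α/S' with S'(0) = 1, then c is the α-coefficient of S and S' = c*α/(S - 1).
S_1 = c0/f = 1 + (-12667/4824)*α + (73342295/11635488)*α^2 + ...; c1 = -12667/4824.
S_2 = c1*α/(S_1 - 1) = 1 + (73342295/30552804)*α + (-45019437515/30806954688)*α^2 + ...; c2 = 73342295/30552804.
S_3 = c2*α/(S_2 - 1) = 1 + (139213952931/228683532496)*α + ...; c3 = 139213952931/228683532496.


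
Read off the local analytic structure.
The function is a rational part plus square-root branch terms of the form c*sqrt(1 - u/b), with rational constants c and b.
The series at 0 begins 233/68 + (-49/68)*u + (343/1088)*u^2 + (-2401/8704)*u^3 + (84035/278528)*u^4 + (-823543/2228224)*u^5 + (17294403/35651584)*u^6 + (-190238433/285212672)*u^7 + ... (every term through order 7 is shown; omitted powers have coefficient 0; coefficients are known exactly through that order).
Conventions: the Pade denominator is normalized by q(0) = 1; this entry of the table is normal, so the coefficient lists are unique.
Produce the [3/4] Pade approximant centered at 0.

Taylor coefficients needed (read off): a_0 = 233/68, a_1 = -49/68, a_2 = 343/1088, a_3 = -2401/8704, a_4 = 84035/278528, a_5 = -823543/2228224, a_6 = 17294403/35651584, a_7 = -190238433/285212672.
Write the denominator as Q(u) = 1 + q1*u + q2*u^2 + q3*u^3 + q4*u^4. Requiring Q*f - P = O(u^8) with deg P <= 3 kills the coefficients of u^4..u^7 in Q*f:
  u^4: a_4 + q1*a_3 + q2*a_2 + q3*a_1 + q4*a_0 = 0, i.e. 84035/278528 + (-2401/8704)*q1 + (343/1088)*q2 + (-49/68)*q3 + (233/68)*q4 = 0.
  u^5: a_5 + q1*a_4 + q2*a_3 + q3*a_2 + q4*a_1 = 0, i.e. -823543/2228224 + (84035/278528)*q1 + (-2401/8704)*q2 + (343/1088)*q3 + (-49/68)*q4 = 0.
  u^6: a_6 + q1*a_5 + q2*a_4 + q3*a_3 + q4*a_2 = 0, i.e. 17294403/35651584 + (-823543/2228224)*q1 + (84035/278528)*q2 + (-2401/8704)*q3 + (343/1088)*q4 = 0.
  u^7: a_7 + q1*a_6 + q2*a_5 + q3*a_4 + q4*a_3 = 0, i.e. -190238433/285212672 + (17294403/35651584)*q1 + (-823543/2228224)*q2 + (84035/278528)*q3 + (-2401/8704)*q4 = 0.
Solving this linear system: q1 = 1771/824, q2 = 11515/13184, q3 = -22295/105472, q4 = -16807/421888.
The numerator is Q*f truncated at degree 3: P0 = a_0 = 233/68; P1 = a_1 + q1*a_0 = 372267/56032; P2 = a_2 + q1*a_1 + q2*a_0 = 1577163/896512; P3 = a_3 + q1*a_2 + q2*a_1 + q3*a_0 = -6827415/7172096.

The Pade approximant has numerator coefficients [233/68, 372267/56032, 1577163/896512, -6827415/7172096]; denominator coefficients [1, 1771/824, 11515/13184, -22295/105472, -16807/421888].


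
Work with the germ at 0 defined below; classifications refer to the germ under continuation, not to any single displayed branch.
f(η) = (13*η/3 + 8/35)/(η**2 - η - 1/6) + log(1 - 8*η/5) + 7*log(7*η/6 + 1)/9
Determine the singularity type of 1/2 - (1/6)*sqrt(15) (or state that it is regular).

The point is a pole of order 1.

The denominator factor η**2 - η - 1/6 vanishes at 1/2 - (1/6)*sqrt(15) and appears to the power 1; the numerator there equals 503/210 - (13/18)*sqrt(15), nonzero, and no other factor vanishes.
The branch terms are analytic at this point.
Hence a pole whose order is the multiplicity, 1.


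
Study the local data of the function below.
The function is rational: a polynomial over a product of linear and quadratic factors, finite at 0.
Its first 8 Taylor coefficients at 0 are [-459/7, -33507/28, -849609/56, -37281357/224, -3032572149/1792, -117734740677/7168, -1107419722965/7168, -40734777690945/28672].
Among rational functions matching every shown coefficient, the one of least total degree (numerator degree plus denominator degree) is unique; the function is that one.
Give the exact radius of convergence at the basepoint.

No rational of total degree below 5 reproduces all 8 coefficients; solving the [0/5] Pade equations on them gives f(ζ) = 17/(7*(ζ - 4/3)**3*(ζ - 1/8)**2), whose expansion matches every shown term.
Denominator factor (ζ - 4/3)^3: pole of order 3 at 4/3, modulus 4/3.
Denominator factor (ζ - 1/8)^2: pole of order 2 at 1/8, modulus 1/8.
The radius of convergence is the smallest modulus among the singular points: 1/8.

The radius of convergence is 1/8.


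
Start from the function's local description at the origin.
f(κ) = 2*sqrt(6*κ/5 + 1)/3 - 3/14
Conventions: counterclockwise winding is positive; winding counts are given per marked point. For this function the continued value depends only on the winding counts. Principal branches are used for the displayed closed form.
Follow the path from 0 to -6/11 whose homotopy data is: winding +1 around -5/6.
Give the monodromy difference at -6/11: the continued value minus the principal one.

Continued minus principal equals -(4/165)*sqrt(1045).

The rational part is single-valued and drops out of the difference; each branch term changes only by its own monodromy.
(2/3)*sqrt(1 - κ/(-5/6)): winding +1 is odd, the square root flips sign, contributing -2*(2/3)*sqrt(1 - (-6/11)/(-5/6)) = -2*(2/3)*sqrt(19/55) = -(4/165)*sqrt(1045).
Summing the contributions at κ = -6/11 gives -(4/165)*sqrt(1045).


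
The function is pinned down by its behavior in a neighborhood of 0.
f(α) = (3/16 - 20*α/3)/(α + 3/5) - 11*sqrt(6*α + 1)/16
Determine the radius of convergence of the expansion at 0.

The radius of convergence is 1/6.

Denominator factor (α + 3/5): pole of order 1 at -3/5, modulus 3/5.
Branch term (-11/16)*sqrt(1 - α/(-1/6)): its argument vanishes at α = -1/6, a square-root branch point, modulus 1/6.
The radius of convergence is the smallest modulus among the singular points: 1/6.


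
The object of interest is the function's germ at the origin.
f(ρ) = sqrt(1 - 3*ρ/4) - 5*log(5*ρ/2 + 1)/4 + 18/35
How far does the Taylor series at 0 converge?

Branch term (1)*sqrt(1 - ρ/(4/3)): its argument vanishes at ρ = 4/3, a square-root branch point, modulus 4/3.
Branch term (-5/4)*log(1 - ρ/(-2/5)): its argument vanishes at ρ = -2/5, a logarithmic branch point, modulus 2/5.
The radius of convergence is the smallest modulus among the singular points: 2/5.

The radius of convergence is 2/5.


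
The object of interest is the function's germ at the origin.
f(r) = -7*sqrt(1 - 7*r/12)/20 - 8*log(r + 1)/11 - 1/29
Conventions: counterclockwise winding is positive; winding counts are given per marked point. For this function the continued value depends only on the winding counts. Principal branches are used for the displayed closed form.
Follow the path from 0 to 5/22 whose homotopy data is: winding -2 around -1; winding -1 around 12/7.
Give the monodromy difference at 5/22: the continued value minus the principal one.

The rational part is single-valued and drops out of the difference; each branch term changes only by its own monodromy.
(-7/20)*sqrt(1 - r/(12/7)): winding -1 is odd, the square root flips sign, contributing -2*(-7/20)*sqrt(1 - (5/22)/(12/7)) = -2*(-7/20)*sqrt(229/264) = (7/1320)*sqrt(15114).
(-8/11)*log(1 - r/(-1)): each positive loop around -1 adds 2*pi*i to the log, so winding -2 contributes (-8/11)*(-2)*2*pi*i = (32/11)*pi*i.
Summing the contributions at r = 5/22 gives ((7/1320)*sqrt(15114)) + ((32/11)*pi)*i.

Continued minus principal equals ((7/1320)*sqrt(15114)) + ((32/11)*pi)*i.
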